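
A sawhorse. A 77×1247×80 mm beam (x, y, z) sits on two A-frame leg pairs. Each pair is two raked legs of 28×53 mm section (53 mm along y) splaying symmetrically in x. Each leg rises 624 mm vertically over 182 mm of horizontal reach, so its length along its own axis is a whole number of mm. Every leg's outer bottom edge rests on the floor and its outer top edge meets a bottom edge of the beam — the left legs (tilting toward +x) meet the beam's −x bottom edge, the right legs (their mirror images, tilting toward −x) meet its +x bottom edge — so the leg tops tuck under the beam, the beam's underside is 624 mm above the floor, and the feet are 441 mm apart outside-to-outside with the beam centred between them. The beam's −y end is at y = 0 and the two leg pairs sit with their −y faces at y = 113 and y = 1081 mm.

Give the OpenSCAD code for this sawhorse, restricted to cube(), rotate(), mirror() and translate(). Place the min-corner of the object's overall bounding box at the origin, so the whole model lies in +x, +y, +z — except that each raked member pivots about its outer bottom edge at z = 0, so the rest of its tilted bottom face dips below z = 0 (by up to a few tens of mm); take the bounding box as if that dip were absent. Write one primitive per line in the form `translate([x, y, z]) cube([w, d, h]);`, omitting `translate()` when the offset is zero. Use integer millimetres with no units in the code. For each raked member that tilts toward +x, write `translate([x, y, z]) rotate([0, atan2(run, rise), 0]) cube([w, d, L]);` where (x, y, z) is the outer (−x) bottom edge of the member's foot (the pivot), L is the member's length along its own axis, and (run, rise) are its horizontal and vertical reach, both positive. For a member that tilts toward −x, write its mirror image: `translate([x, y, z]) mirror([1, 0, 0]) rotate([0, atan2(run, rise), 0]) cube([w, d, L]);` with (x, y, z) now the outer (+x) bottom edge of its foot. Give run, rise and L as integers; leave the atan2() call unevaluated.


// leg length = √(182² + 624²) = 650
// right-leg outer foot x = 2·182 + 77 = 441
// beam min-corner = (182, 0, 624)
translate([182, 0, 624]) cube([77, 1247, 80]);
translate([0, 113, 0]) rotate([0, atan2(182, 624), 0]) cube([28, 53, 650]);
translate([441, 113, 0]) mirror([1, 0, 0]) rotate([0, atan2(182, 624), 0]) cube([28, 53, 650]);
translate([0, 1081, 0]) rotate([0, atan2(182, 624), 0]) cube([28, 53, 650]);
translate([441, 1081, 0]) mirror([1, 0, 0]) rotate([0, atan2(182, 624), 0]) cube([28, 53, 650]);


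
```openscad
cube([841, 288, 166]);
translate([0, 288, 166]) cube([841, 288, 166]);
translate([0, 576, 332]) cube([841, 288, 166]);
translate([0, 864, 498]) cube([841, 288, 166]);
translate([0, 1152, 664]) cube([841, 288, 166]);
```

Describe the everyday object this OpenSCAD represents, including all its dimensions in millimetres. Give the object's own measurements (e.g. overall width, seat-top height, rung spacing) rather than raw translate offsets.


A straight staircase of 5 solid steps. Each step is 841 mm wide (x), 288 mm deep (y, the going) and 166 mm tall (the rise). The first step rests on the floor; each subsequent step sits one going further in +y and one rise higher in +z, directly behind and above the previous step with no overlap.


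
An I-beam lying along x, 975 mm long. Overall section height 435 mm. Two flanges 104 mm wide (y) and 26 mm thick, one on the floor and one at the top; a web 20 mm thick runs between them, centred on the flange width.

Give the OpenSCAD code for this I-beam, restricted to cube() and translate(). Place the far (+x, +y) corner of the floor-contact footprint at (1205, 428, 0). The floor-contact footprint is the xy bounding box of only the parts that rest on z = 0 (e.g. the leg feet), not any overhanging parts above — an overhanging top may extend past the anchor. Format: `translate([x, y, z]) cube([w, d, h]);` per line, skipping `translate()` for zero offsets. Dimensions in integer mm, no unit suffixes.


translate([230, 324, 0]) cube([975, 104, 26]);
translate([230, 366, 26]) cube([975, 20, 383]);
translate([230, 324, 409]) cube([975, 104, 26]);


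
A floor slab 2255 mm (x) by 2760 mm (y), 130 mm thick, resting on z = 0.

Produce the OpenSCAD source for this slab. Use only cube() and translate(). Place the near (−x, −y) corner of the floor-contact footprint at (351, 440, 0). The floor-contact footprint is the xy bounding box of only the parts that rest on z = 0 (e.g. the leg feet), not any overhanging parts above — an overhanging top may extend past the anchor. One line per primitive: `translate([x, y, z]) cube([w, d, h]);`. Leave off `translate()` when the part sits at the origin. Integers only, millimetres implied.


translate([351, 440, 0]) cube([2255, 2760, 130]);


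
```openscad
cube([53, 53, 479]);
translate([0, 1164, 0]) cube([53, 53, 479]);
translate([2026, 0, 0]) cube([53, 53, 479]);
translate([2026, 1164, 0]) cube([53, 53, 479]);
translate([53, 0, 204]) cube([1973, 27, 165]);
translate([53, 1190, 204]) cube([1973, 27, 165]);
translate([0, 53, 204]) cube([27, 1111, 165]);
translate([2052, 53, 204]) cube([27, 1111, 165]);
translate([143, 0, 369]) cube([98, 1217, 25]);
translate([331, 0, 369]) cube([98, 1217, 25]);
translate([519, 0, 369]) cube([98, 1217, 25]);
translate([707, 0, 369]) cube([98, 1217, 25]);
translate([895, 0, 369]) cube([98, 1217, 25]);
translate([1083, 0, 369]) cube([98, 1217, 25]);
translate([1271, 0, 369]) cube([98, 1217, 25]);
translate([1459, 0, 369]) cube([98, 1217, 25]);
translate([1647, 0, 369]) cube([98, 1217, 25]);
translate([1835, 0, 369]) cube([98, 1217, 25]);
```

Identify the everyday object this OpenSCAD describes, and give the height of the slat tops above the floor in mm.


A bed frame. The slat-top height is 394 mm.

Four posts, four rails, and a row of slats — a bed frame. Slats sit on the rails at z = 204 + 165 = 369; with slat thickness 25, the top is 394 mm.


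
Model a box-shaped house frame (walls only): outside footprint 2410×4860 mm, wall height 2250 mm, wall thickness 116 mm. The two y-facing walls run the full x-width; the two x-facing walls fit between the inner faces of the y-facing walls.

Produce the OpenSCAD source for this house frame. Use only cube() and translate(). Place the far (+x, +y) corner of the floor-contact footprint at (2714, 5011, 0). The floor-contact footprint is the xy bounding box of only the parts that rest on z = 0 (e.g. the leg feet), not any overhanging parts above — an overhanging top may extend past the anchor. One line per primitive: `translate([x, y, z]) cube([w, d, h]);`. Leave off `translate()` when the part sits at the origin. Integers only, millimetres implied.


translate([304, 151, 0]) cube([2410, 116, 2250]);
translate([304, 4895, 0]) cube([2410, 116, 2250]);
translate([304, 267, 0]) cube([116, 4628, 2250]);
translate([2598, 267, 0]) cube([116, 4628, 2250]);


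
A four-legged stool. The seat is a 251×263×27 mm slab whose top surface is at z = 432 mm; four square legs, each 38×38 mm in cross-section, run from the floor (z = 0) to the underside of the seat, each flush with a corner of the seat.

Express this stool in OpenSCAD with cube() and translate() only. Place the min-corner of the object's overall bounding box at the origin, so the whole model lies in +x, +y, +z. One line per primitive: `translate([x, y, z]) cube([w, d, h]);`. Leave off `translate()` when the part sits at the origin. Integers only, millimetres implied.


translate([0, 0, 405]) cube([251, 263, 27]);
cube([38, 38, 405]);
translate([213, 0, 0]) cube([38, 38, 405]);
translate([0, 225, 0]) cube([38, 38, 405]);
translate([213, 225, 0]) cube([38, 38, 405]);


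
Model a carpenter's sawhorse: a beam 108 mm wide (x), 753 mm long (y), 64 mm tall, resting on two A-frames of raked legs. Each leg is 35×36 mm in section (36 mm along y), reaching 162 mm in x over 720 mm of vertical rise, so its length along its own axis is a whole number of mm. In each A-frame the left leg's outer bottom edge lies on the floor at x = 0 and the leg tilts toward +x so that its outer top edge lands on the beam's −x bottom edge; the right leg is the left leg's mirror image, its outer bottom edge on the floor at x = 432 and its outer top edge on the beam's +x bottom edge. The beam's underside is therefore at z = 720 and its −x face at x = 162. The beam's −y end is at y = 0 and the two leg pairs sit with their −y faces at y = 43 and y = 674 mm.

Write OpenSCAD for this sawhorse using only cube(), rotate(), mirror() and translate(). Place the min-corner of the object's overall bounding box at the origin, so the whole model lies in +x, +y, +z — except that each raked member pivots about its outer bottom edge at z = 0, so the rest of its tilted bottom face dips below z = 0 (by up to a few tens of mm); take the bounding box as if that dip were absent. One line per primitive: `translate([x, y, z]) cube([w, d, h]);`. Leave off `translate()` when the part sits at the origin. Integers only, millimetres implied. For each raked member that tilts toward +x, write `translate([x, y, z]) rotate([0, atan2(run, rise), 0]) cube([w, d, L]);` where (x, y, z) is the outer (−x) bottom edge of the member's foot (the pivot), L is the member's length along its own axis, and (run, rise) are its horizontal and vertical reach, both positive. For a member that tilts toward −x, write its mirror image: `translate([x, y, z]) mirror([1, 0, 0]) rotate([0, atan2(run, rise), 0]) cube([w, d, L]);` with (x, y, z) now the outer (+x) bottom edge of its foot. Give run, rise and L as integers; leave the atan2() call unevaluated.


translate([162, 0, 720]) cube([108, 753, 64]);
translate([0, 43, 0]) rotate([0, atan2(162, 720), 0]) cube([35, 36, 738]);
translate([432, 43, 0]) mirror([1, 0, 0]) rotate([0, atan2(162, 720), 0]) cube([35, 36, 738]);
translate([0, 674, 0]) rotate([0, atan2(162, 720), 0]) cube([35, 36, 738]);
translate([432, 674, 0]) mirror([1, 0, 0]) rotate([0, atan2(162, 720), 0]) cube([35, 36, 738]);


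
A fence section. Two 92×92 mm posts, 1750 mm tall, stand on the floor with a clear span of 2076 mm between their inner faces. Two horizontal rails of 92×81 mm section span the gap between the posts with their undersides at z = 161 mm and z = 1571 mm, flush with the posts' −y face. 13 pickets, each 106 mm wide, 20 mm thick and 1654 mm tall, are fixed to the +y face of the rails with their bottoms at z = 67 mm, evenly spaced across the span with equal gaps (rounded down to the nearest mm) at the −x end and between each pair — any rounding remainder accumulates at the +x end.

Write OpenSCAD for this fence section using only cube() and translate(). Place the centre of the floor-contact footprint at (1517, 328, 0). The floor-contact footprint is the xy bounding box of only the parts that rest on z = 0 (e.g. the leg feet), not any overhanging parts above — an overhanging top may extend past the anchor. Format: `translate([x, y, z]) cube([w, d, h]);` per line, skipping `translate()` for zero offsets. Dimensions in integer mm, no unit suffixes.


translate([387, 282, 0]) cube([92, 92, 1750]);
translate([2555, 282, 0]) cube([92, 92, 1750]);
translate([479, 282, 161]) cube([2076, 92, 81]);
translate([479, 282, 1571]) cube([2076, 92, 81]);
translate([528, 374, 67]) cube([106, 20, 1654]);
translate([683, 374, 67]) cube([106, 20, 1654]);
translate([838, 374, 67]) cube([106, 20, 1654]);
translate([993, 374, 67]) cube([106, 20, 1654]);
translate([1148, 374, 67]) cube([106, 20, 1654]);
translate([1303, 374, 67]) cube([106, 20, 1654]);
translate([1458, 374, 67]) cube([106, 20, 1654]);
translate([1613, 374, 67]) cube([106, 20, 1654]);
translate([1768, 374, 67]) cube([106, 20, 1654]);
translate([1923, 374, 67]) cube([106, 20, 1654]);
translate([2078, 374, 67]) cube([106, 20, 1654]);
translate([2233, 374, 67]) cube([106, 20, 1654]);
translate([2388, 374, 67]) cube([106, 20, 1654]);


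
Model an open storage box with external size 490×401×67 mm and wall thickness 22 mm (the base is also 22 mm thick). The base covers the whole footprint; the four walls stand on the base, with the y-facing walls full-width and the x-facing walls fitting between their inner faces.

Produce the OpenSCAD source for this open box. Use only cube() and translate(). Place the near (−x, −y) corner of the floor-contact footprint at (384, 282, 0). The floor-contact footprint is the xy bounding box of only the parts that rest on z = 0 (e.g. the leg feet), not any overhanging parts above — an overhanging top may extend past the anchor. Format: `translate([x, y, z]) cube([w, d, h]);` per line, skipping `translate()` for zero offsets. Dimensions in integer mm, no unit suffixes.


translate([384, 282, 0]) cube([490, 401, 22]);
translate([384, 282, 22]) cube([490, 22, 45]);
translate([384, 661, 22]) cube([490, 22, 45]);
translate([384, 304, 22]) cube([22, 357, 45]);
translate([852, 304, 22]) cube([22, 357, 45]);


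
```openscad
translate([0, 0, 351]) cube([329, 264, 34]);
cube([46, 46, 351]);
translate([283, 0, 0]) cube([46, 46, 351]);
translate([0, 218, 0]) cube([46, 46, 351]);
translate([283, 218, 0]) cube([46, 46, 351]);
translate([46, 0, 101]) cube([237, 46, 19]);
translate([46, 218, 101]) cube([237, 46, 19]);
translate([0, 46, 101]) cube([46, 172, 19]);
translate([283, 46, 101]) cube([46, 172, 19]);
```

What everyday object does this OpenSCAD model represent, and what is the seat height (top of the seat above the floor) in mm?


A stool. The seat height is 385 mm.

A 329×264×34 slab at z = 351 on four corner posts — a stool. The seat top is 351 + 34 = 385 mm.


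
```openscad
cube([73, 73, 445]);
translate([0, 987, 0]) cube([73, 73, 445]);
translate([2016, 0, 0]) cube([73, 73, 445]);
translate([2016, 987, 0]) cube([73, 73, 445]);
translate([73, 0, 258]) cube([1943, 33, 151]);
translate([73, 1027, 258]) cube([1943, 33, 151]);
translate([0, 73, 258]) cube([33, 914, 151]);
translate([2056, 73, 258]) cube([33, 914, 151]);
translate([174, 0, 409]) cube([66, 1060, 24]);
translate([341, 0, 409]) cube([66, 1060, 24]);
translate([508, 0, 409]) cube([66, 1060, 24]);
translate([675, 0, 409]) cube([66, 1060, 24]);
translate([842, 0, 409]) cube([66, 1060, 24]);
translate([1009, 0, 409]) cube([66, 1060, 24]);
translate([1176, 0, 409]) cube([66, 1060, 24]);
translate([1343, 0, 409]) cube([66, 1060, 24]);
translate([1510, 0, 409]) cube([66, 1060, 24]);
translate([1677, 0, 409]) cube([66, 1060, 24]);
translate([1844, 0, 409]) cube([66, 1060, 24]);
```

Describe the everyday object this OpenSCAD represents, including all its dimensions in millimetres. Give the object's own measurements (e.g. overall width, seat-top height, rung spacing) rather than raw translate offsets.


A bed frame 2089 mm long (x) by 1060 mm wide (y). Four 73×73 mm corner posts, 445 mm tall, at the corners of the footprint. Four rails of 33 mm thickness and 151 mm height run between adjacent posts with their undersides at z = 258 mm, their outer faces flush with the outside of the frame (the two x-running rails run between the posts' inner faces; the two y-running rails run between the posts' inner faces). 11 slats, each 66 mm wide (x) and 24 mm thick, lie across the top of the two x-running rails, running the full 1060 mm width of the frame in y; along x they sit between the end posts with a 101 mm gap after the −x posts and between neighbouring slats, leaving 106 mm before the +x posts.


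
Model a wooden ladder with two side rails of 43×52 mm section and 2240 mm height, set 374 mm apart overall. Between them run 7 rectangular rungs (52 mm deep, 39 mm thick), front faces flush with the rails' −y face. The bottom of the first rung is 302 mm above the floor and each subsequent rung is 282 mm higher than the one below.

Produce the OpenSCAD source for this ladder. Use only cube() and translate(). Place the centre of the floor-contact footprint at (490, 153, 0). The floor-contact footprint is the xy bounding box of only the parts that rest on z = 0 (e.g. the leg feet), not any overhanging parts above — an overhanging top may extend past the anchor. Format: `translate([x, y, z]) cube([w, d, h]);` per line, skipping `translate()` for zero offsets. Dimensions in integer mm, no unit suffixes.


// rung span = 374 - 2*43 = 288
// rung[k] z = 302 + k*282
translate([303, 127, 0]) cube([43, 52, 2240]);
translate([634, 127, 0]) cube([43, 52, 2240]);
translate([346, 127, 302]) cube([288, 52, 39]);
translate([346, 127, 584]) cube([288, 52, 39]);
translate([346, 127, 866]) cube([288, 52, 39]);
translate([346, 127, 1148]) cube([288, 52, 39]);
translate([346, 127, 1430]) cube([288, 52, 39]);
translate([346, 127, 1712]) cube([288, 52, 39]);
translate([346, 127, 1994]) cube([288, 52, 39]);


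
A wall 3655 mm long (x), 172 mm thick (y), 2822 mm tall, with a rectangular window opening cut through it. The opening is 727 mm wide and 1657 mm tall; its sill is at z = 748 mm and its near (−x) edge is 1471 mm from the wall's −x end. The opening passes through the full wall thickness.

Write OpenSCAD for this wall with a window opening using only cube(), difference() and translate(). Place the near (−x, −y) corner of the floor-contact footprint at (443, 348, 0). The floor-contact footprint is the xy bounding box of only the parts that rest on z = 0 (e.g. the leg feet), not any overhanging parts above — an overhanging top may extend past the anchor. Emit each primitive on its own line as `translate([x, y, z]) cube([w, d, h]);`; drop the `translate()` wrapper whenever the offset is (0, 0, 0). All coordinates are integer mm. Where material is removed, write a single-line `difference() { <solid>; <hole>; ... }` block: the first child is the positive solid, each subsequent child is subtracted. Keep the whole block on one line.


difference() { translate([443, 348, 0]) cube([3655, 172, 2822]); translate([1914, 348, 748]) cube([727, 172, 1657]); }


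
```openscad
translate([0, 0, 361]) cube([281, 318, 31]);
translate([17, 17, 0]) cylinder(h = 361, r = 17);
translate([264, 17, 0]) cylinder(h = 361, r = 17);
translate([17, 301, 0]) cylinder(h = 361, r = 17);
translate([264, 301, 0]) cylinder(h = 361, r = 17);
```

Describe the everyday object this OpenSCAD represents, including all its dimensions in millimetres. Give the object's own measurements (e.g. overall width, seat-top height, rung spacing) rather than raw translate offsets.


A four-legged stool. The seat is a 281×318×31 mm slab whose top surface is at z = 392 mm; four round legs, each 34 mm in diameter, run from the floor (z = 0) to the underside of the seat, each leg's axis is inset half a diameter from the nearest pair of seat edges (so the leg's bounding box is flush with the corner).


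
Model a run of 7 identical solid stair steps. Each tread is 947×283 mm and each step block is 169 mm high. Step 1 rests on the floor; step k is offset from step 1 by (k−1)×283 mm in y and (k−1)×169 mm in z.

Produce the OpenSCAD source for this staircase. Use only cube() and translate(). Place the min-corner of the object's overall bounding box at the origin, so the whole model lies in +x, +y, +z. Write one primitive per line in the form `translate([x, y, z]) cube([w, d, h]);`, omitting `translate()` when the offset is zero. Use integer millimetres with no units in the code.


cube([947, 283, 169]);
translate([0, 283, 169]) cube([947, 283, 169]);
translate([0, 566, 338]) cube([947, 283, 169]);
translate([0, 849, 507]) cube([947, 283, 169]);
translate([0, 1132, 676]) cube([947, 283, 169]);
translate([0, 1415, 845]) cube([947, 283, 169]);
translate([0, 1698, 1014]) cube([947, 283, 169]);


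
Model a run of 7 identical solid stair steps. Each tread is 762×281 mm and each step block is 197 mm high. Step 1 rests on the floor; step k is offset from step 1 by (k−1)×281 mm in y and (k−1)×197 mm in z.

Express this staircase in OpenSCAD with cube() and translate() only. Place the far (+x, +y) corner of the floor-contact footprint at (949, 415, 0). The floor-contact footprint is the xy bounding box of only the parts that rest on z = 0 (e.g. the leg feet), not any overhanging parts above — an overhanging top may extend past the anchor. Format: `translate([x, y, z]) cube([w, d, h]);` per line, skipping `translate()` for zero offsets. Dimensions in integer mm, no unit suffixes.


translate([187, 134, 0]) cube([762, 281, 197]);
translate([187, 415, 197]) cube([762, 281, 197]);
translate([187, 696, 394]) cube([762, 281, 197]);
translate([187, 977, 591]) cube([762, 281, 197]);
translate([187, 1258, 788]) cube([762, 281, 197]);
translate([187, 1539, 985]) cube([762, 281, 197]);
translate([187, 1820, 1182]) cube([762, 281, 197]);


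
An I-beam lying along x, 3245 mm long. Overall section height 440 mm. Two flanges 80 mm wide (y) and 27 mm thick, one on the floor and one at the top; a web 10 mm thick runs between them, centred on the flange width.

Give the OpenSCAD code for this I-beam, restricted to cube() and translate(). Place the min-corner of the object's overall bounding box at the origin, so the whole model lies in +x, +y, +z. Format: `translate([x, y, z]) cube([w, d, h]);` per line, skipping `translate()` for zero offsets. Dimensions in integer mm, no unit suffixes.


cube([3245, 80, 27]);
translate([0, 35, 27]) cube([3245, 10, 386]);
translate([0, 0, 413]) cube([3245, 80, 27]);


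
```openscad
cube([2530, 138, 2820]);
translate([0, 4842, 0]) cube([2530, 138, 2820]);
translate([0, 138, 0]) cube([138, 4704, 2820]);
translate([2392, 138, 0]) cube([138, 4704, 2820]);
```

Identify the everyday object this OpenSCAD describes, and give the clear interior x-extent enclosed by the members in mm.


A house (or room) frame. The interior width is 2254 mm.

Four 2820 mm walls enclosing a rectangle with no floor or roof — a room or house frame. Outside width is 2530 mm and wall thickness is 138 mm, so the interior width is 2530 − 2 × 138 = 2254 mm.


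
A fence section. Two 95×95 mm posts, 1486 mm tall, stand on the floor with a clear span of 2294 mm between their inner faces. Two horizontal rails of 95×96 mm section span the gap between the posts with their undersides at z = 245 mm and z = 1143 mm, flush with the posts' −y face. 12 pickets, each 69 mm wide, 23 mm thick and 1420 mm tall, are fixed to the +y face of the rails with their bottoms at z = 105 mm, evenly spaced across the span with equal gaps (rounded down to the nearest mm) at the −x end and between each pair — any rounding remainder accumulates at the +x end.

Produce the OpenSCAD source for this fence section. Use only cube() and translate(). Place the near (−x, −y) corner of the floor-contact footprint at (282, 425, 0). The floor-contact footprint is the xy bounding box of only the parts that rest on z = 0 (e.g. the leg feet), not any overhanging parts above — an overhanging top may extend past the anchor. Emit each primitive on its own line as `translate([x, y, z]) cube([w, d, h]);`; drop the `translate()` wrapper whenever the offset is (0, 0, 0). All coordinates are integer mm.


translate([282, 425, 0]) cube([95, 95, 1486]);
translate([2671, 425, 0]) cube([95, 95, 1486]);
translate([377, 425, 245]) cube([2294, 95, 96]);
translate([377, 425, 1143]) cube([2294, 95, 96]);
translate([489, 520, 105]) cube([69, 23, 1420]);
translate([670, 520, 105]) cube([69, 23, 1420]);
translate([851, 520, 105]) cube([69, 23, 1420]);
translate([1032, 520, 105]) cube([69, 23, 1420]);
translate([1213, 520, 105]) cube([69, 23, 1420]);
translate([1394, 520, 105]) cube([69, 23, 1420]);
translate([1575, 520, 105]) cube([69, 23, 1420]);
translate([1756, 520, 105]) cube([69, 23, 1420]);
translate([1937, 520, 105]) cube([69, 23, 1420]);
translate([2118, 520, 105]) cube([69, 23, 1420]);
translate([2299, 520, 105]) cube([69, 23, 1420]);
translate([2480, 520, 105]) cube([69, 23, 1420]);


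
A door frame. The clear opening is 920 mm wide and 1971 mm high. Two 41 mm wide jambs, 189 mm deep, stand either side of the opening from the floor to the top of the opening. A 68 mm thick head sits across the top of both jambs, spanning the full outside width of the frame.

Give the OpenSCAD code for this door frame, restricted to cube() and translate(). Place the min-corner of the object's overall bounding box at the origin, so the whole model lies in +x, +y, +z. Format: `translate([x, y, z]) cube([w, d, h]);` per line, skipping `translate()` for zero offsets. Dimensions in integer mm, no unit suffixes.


cube([41, 189, 1971]);
translate([961, 0, 0]) cube([41, 189, 1971]);
translate([0, 0, 1971]) cube([1002, 189, 68]);


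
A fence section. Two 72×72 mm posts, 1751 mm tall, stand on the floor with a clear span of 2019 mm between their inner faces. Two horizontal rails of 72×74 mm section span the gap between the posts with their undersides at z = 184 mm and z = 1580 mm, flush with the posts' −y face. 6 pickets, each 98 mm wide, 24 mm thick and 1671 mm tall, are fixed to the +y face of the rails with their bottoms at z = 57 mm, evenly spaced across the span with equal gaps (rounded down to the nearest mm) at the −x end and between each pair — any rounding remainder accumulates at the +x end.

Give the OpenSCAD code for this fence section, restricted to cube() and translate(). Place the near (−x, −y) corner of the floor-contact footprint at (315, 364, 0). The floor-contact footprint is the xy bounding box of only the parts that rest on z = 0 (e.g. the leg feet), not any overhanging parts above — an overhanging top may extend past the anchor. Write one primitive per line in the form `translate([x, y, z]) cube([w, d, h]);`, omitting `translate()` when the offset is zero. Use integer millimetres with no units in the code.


translate([315, 364, 0]) cube([72, 72, 1751]);
translate([2406, 364, 0]) cube([72, 72, 1751]);
translate([387, 364, 184]) cube([2019, 72, 74]);
translate([387, 364, 1580]) cube([2019, 72, 74]);
translate([591, 436, 57]) cube([98, 24, 1671]);
translate([893, 436, 57]) cube([98, 24, 1671]);
translate([1195, 436, 57]) cube([98, 24, 1671]);
translate([1497, 436, 57]) cube([98, 24, 1671]);
translate([1799, 436, 57]) cube([98, 24, 1671]);
translate([2101, 436, 57]) cube([98, 24, 1671]);


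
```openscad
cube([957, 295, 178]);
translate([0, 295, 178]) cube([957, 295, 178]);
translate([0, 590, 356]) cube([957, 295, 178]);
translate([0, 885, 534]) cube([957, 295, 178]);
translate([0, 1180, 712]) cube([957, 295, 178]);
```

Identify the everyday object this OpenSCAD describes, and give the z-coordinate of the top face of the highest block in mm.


A staircase. The total rise is 890 mm.

5 identical blocks, each offset up and back from the previous — a staircase. Each step is 178 mm tall and there are 5 of them, so the total rise is 5 × 178 = 890 mm.


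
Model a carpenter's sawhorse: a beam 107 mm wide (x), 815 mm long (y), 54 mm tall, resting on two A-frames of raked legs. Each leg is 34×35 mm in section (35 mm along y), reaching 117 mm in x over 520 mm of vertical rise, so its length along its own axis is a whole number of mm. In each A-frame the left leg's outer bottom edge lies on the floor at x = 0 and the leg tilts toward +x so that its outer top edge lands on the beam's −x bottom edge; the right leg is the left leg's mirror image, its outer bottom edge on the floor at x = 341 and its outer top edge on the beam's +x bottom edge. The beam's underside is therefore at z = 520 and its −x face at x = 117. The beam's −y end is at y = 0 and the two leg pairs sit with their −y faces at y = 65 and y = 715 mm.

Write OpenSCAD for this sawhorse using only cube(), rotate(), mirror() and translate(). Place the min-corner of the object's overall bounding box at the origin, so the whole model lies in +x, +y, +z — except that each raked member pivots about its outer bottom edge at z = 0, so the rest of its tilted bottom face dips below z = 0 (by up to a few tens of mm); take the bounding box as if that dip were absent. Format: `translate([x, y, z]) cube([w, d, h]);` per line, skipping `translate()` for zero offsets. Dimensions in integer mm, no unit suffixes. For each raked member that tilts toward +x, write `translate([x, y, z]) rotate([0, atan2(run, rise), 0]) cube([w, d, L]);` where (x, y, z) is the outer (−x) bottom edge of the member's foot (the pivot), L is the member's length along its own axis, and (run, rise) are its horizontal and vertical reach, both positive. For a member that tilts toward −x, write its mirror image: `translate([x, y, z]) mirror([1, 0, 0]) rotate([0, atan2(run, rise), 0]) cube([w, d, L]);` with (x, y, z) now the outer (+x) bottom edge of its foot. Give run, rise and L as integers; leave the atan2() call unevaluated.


translate([117, 0, 520]) cube([107, 815, 54]);
translate([0, 65, 0]) rotate([0, atan2(117, 520), 0]) cube([34, 35, 533]);
translate([341, 65, 0]) mirror([1, 0, 0]) rotate([0, atan2(117, 520), 0]) cube([34, 35, 533]);
translate([0, 715, 0]) rotate([0, atan2(117, 520), 0]) cube([34, 35, 533]);
translate([341, 715, 0]) mirror([1, 0, 0]) rotate([0, atan2(117, 520), 0]) cube([34, 35, 533]);


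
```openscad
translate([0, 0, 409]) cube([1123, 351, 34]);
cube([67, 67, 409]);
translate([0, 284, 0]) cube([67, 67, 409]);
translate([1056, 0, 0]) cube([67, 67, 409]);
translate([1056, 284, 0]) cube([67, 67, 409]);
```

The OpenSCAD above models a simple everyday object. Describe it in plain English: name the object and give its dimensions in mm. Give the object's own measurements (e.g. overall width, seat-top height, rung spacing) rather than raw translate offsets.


A long wooden bench with a 1123 mm (x) × 351 mm (y) seat, 34 mm thick, its top surface 443 mm above the floor. Four 67 mm square legs at the seat corners, flush with the edges, run from z = 0 to the seat underside.


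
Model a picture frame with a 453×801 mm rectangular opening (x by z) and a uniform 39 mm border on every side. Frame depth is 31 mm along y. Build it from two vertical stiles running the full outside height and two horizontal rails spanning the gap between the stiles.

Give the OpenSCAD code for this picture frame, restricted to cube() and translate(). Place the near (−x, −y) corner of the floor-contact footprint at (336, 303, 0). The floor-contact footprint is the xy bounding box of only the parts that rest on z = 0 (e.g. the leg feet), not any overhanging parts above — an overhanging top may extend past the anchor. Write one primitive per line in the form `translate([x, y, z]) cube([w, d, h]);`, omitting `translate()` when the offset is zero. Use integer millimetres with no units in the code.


translate([336, 303, 0]) cube([39, 31, 879]);
translate([828, 303, 0]) cube([39, 31, 879]);
translate([375, 303, 0]) cube([453, 31, 39]);
translate([375, 303, 840]) cube([453, 31, 39]);


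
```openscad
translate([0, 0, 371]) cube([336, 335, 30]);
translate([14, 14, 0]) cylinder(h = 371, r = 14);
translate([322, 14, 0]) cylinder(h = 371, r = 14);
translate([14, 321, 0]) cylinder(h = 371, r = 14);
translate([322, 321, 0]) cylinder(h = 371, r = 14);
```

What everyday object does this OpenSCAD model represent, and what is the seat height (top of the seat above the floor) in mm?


A stool. The seat height is 401 mm.

A 336×335×30 slab at z = 371 on four corner cylinders — a stool. The seat top is 371 + 30 = 401 mm.


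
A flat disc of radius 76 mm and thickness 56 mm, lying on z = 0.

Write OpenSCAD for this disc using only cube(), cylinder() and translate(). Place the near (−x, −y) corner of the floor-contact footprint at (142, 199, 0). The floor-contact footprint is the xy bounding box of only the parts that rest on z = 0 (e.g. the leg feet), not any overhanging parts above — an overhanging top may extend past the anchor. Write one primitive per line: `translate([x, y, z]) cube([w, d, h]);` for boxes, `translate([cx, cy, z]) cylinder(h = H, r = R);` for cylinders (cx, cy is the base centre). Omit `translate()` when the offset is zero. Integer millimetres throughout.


translate([218, 275, 0]) cylinder(h = 56, r = 76);


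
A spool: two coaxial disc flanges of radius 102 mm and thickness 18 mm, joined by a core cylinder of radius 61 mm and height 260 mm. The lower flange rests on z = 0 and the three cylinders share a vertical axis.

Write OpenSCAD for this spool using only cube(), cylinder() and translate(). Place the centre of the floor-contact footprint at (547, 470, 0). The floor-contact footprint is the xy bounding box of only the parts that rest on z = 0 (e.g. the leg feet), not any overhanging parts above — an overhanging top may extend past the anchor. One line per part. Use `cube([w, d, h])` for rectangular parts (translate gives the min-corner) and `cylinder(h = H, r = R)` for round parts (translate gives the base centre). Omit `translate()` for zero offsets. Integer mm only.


translate([547, 470, 0]) cylinder(h = 18, r = 102);
translate([547, 470, 18]) cylinder(h = 260, r = 61);
translate([547, 470, 278]) cylinder(h = 18, r = 102);


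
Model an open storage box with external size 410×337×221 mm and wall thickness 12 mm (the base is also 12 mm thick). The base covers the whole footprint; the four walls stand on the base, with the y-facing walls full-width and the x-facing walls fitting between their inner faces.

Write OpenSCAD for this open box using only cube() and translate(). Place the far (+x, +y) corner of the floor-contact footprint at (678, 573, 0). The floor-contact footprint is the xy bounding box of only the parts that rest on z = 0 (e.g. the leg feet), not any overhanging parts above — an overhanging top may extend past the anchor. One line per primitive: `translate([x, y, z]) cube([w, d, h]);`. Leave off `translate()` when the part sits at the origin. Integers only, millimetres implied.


translate([268, 236, 0]) cube([410, 337, 12]);
translate([268, 236, 12]) cube([410, 12, 209]);
translate([268, 561, 12]) cube([410, 12, 209]);
translate([268, 248, 12]) cube([12, 313, 209]);
translate([666, 248, 12]) cube([12, 313, 209]);


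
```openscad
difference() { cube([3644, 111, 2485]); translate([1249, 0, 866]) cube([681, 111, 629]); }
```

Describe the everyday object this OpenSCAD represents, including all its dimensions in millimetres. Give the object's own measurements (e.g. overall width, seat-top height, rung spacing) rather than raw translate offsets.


A wall 3644 mm long (x), 111 mm thick (y), 2485 mm tall, with a rectangular window opening cut through it. The opening is 681 mm wide and 629 mm tall; its sill is at z = 866 mm and its near (−x) edge is 1249 mm from the wall's −x end. The opening passes through the full wall thickness.


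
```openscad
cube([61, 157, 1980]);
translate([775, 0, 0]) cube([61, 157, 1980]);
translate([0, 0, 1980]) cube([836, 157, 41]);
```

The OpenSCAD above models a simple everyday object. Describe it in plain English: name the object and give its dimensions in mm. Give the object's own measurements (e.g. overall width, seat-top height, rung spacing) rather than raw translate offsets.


A door frame. The clear opening is 714 mm wide and 1980 mm high. Two 61 mm wide jambs, 157 mm deep, stand either side of the opening from the floor to the top of the opening. A 41 mm thick head sits across the top of both jambs, spanning the full outside width of the frame.


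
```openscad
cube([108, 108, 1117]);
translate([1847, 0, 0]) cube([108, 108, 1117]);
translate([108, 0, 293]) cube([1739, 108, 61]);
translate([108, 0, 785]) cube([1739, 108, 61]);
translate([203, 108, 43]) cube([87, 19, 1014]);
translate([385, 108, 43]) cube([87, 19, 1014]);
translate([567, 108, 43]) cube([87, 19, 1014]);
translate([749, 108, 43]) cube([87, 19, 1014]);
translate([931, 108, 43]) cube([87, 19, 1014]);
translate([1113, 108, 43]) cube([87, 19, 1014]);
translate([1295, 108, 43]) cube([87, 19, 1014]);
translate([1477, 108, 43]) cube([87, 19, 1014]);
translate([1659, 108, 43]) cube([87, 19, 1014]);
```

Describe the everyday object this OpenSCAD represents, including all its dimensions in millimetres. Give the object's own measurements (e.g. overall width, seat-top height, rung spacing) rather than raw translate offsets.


A fence section. Two 108×108 mm posts, 1117 mm tall, stand on the floor with a clear span of 1739 mm between their inner faces. Two horizontal rails of 108×61 mm section span the gap between the posts with their undersides at z = 293 mm and z = 785 mm, flush with the posts' −y face. 9 pickets, each 87 mm wide, 19 mm thick and 1014 mm tall, are fixed to the +y face of the rails with their bottoms at z = 43 mm, spaced across the span with a 95 mm gap after the −x post and between neighbouring pickets, with 101 mm left before the +x post.


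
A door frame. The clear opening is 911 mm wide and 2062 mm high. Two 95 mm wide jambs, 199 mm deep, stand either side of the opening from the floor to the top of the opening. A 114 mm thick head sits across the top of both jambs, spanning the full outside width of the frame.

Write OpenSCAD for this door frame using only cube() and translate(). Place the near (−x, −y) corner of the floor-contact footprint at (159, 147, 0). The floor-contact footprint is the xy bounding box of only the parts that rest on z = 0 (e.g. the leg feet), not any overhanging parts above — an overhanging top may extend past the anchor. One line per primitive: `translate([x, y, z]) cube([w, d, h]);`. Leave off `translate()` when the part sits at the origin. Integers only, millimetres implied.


translate([159, 147, 0]) cube([95, 199, 2062]);
translate([1165, 147, 0]) cube([95, 199, 2062]);
translate([159, 147, 2062]) cube([1101, 199, 114]);


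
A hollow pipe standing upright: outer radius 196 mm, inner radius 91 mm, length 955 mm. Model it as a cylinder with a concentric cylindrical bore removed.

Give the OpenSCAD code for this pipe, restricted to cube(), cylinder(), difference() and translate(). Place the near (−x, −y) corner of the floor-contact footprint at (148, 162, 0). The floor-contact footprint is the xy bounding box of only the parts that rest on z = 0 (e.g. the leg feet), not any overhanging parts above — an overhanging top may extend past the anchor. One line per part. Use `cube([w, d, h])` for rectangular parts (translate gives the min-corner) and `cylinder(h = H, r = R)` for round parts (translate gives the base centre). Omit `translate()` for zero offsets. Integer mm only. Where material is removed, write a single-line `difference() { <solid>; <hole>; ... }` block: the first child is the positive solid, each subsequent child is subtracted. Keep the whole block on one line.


difference() { translate([344, 358, 0]) cylinder(h = 955, r = 196); translate([344, 358, 0]) cylinder(h = 955, r = 91); }


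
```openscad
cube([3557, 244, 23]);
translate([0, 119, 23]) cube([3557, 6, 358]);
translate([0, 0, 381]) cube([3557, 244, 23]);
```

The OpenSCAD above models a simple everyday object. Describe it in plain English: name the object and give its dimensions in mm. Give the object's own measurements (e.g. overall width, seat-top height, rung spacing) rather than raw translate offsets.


An I-beam lying along x, 3557 mm long. Overall section height 404 mm. Two flanges 244 mm wide (y) and 23 mm thick, one on the floor and one at the top; a web 6 mm thick runs between them, centred on the flange width.


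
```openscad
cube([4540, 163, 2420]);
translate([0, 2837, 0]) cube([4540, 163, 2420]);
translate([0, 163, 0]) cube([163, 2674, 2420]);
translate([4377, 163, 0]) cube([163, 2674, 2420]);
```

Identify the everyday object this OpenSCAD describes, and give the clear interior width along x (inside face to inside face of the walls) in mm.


A house (or room) frame. The interior width is 4214 mm.

Four 2420 mm walls enclosing a rectangle with no floor or roof — a room or house frame. Outside width is 4540 mm and wall thickness is 163 mm, so the interior width is 4540 − 2 × 163 = 4214 mm.


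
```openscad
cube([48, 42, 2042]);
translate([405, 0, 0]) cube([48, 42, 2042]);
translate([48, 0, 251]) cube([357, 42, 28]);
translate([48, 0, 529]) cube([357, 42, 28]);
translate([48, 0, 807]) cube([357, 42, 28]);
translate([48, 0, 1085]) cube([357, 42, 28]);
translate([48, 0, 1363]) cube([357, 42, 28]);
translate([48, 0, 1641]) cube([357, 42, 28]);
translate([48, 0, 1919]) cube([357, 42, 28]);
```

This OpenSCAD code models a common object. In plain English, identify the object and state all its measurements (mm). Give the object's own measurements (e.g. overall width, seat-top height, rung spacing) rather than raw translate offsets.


A straight ladder. Two 48×42 mm vertical rails, 2042 mm tall, stand 453 mm apart (outside-to-outside) with their front faces coplanar on the −y side. 7 rungs, each 42 mm deep and 28 mm tall, span between the inner faces of the rails, front faces flush with the rails. The lowest rung's underside is at z = 251 mm and rungs are spaced 278 mm apart (underside to underside).
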